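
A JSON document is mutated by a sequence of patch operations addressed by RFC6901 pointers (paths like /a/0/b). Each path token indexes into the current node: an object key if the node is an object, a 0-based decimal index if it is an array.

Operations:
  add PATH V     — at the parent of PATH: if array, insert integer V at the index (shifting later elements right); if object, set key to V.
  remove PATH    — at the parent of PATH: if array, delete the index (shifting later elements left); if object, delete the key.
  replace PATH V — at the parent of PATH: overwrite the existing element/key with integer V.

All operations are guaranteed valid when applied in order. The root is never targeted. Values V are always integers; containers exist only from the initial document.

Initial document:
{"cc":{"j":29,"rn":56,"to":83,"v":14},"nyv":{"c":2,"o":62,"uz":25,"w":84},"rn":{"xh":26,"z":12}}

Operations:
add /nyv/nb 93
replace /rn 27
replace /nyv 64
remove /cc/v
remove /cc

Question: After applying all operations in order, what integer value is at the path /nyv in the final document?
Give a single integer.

Answer: 64

Derivation:
After op 1 (add /nyv/nb 93): {"cc":{"j":29,"rn":56,"to":83,"v":14},"nyv":{"c":2,"nb":93,"o":62,"uz":25,"w":84},"rn":{"xh":26,"z":12}}
After op 2 (replace /rn 27): {"cc":{"j":29,"rn":56,"to":83,"v":14},"nyv":{"c":2,"nb":93,"o":62,"uz":25,"w":84},"rn":27}
After op 3 (replace /nyv 64): {"cc":{"j":29,"rn":56,"to":83,"v":14},"nyv":64,"rn":27}
After op 4 (remove /cc/v): {"cc":{"j":29,"rn":56,"to":83},"nyv":64,"rn":27}
After op 5 (remove /cc): {"nyv":64,"rn":27}
Value at /nyv: 64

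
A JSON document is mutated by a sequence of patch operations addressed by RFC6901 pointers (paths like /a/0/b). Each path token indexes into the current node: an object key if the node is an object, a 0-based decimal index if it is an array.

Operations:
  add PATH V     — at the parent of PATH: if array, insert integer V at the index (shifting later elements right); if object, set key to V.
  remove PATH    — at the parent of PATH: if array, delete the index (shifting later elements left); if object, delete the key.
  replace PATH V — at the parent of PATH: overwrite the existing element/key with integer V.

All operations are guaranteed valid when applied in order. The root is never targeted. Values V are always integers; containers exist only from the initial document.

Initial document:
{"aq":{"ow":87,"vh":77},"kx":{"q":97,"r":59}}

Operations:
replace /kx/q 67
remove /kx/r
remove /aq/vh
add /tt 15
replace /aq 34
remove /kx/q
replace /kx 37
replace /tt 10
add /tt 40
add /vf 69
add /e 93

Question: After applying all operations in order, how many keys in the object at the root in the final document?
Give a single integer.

After op 1 (replace /kx/q 67): {"aq":{"ow":87,"vh":77},"kx":{"q":67,"r":59}}
After op 2 (remove /kx/r): {"aq":{"ow":87,"vh":77},"kx":{"q":67}}
After op 3 (remove /aq/vh): {"aq":{"ow":87},"kx":{"q":67}}
After op 4 (add /tt 15): {"aq":{"ow":87},"kx":{"q":67},"tt":15}
After op 5 (replace /aq 34): {"aq":34,"kx":{"q":67},"tt":15}
After op 6 (remove /kx/q): {"aq":34,"kx":{},"tt":15}
After op 7 (replace /kx 37): {"aq":34,"kx":37,"tt":15}
After op 8 (replace /tt 10): {"aq":34,"kx":37,"tt":10}
After op 9 (add /tt 40): {"aq":34,"kx":37,"tt":40}
After op 10 (add /vf 69): {"aq":34,"kx":37,"tt":40,"vf":69}
After op 11 (add /e 93): {"aq":34,"e":93,"kx":37,"tt":40,"vf":69}
Size at the root: 5

Answer: 5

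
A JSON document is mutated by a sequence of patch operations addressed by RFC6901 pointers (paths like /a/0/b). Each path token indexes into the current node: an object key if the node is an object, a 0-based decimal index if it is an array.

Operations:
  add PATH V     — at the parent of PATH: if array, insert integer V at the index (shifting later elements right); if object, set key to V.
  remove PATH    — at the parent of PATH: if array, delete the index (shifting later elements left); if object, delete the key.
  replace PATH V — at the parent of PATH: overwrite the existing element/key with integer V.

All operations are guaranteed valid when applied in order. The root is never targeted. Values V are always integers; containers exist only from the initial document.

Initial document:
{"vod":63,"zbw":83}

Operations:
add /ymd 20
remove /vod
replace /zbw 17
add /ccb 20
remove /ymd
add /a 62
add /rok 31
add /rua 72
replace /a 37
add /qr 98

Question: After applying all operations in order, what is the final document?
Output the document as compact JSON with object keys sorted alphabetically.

Answer: {"a":37,"ccb":20,"qr":98,"rok":31,"rua":72,"zbw":17}

Derivation:
After op 1 (add /ymd 20): {"vod":63,"ymd":20,"zbw":83}
After op 2 (remove /vod): {"ymd":20,"zbw":83}
After op 3 (replace /zbw 17): {"ymd":20,"zbw":17}
After op 4 (add /ccb 20): {"ccb":20,"ymd":20,"zbw":17}
After op 5 (remove /ymd): {"ccb":20,"zbw":17}
After op 6 (add /a 62): {"a":62,"ccb":20,"zbw":17}
After op 7 (add /rok 31): {"a":62,"ccb":20,"rok":31,"zbw":17}
After op 8 (add /rua 72): {"a":62,"ccb":20,"rok":31,"rua":72,"zbw":17}
After op 9 (replace /a 37): {"a":37,"ccb":20,"rok":31,"rua":72,"zbw":17}
After op 10 (add /qr 98): {"a":37,"ccb":20,"qr":98,"rok":31,"rua":72,"zbw":17}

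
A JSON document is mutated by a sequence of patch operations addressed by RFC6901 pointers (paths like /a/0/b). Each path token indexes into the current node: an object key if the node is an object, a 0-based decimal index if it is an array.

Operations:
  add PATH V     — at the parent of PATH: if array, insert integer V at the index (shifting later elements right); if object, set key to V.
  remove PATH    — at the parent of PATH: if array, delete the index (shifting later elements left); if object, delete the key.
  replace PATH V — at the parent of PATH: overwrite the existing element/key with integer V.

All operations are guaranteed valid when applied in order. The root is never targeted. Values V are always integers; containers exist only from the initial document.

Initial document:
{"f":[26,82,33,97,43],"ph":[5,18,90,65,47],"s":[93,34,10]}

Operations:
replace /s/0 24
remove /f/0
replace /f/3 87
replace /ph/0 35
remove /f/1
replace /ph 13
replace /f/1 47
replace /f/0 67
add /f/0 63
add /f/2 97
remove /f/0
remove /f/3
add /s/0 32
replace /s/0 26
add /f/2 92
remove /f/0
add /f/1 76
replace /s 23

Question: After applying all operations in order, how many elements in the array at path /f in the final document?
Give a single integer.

Answer: 4

Derivation:
After op 1 (replace /s/0 24): {"f":[26,82,33,97,43],"ph":[5,18,90,65,47],"s":[24,34,10]}
After op 2 (remove /f/0): {"f":[82,33,97,43],"ph":[5,18,90,65,47],"s":[24,34,10]}
After op 3 (replace /f/3 87): {"f":[82,33,97,87],"ph":[5,18,90,65,47],"s":[24,34,10]}
After op 4 (replace /ph/0 35): {"f":[82,33,97,87],"ph":[35,18,90,65,47],"s":[24,34,10]}
After op 5 (remove /f/1): {"f":[82,97,87],"ph":[35,18,90,65,47],"s":[24,34,10]}
After op 6 (replace /ph 13): {"f":[82,97,87],"ph":13,"s":[24,34,10]}
After op 7 (replace /f/1 47): {"f":[82,47,87],"ph":13,"s":[24,34,10]}
After op 8 (replace /f/0 67): {"f":[67,47,87],"ph":13,"s":[24,34,10]}
After op 9 (add /f/0 63): {"f":[63,67,47,87],"ph":13,"s":[24,34,10]}
After op 10 (add /f/2 97): {"f":[63,67,97,47,87],"ph":13,"s":[24,34,10]}
After op 11 (remove /f/0): {"f":[67,97,47,87],"ph":13,"s":[24,34,10]}
After op 12 (remove /f/3): {"f":[67,97,47],"ph":13,"s":[24,34,10]}
After op 13 (add /s/0 32): {"f":[67,97,47],"ph":13,"s":[32,24,34,10]}
After op 14 (replace /s/0 26): {"f":[67,97,47],"ph":13,"s":[26,24,34,10]}
After op 15 (add /f/2 92): {"f":[67,97,92,47],"ph":13,"s":[26,24,34,10]}
After op 16 (remove /f/0): {"f":[97,92,47],"ph":13,"s":[26,24,34,10]}
After op 17 (add /f/1 76): {"f":[97,76,92,47],"ph":13,"s":[26,24,34,10]}
After op 18 (replace /s 23): {"f":[97,76,92,47],"ph":13,"s":23}
Size at path /f: 4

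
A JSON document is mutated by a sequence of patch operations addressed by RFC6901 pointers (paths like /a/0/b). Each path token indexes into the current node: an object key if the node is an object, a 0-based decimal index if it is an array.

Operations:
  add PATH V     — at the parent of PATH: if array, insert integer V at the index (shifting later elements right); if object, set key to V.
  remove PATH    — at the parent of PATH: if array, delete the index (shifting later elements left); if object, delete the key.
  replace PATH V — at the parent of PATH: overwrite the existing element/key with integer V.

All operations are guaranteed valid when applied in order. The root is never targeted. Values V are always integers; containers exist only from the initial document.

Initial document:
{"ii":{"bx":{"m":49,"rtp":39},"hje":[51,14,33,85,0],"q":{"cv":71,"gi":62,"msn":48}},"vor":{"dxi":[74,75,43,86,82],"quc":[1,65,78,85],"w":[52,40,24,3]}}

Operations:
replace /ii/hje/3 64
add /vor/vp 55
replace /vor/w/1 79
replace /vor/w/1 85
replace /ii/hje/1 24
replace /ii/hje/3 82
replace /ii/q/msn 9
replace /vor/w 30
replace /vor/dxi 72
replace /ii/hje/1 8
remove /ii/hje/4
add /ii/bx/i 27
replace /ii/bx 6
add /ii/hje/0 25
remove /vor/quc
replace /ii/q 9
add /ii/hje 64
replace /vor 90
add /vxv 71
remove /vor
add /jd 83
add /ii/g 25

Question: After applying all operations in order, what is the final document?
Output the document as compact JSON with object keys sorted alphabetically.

After op 1 (replace /ii/hje/3 64): {"ii":{"bx":{"m":49,"rtp":39},"hje":[51,14,33,64,0],"q":{"cv":71,"gi":62,"msn":48}},"vor":{"dxi":[74,75,43,86,82],"quc":[1,65,78,85],"w":[52,40,24,3]}}
After op 2 (add /vor/vp 55): {"ii":{"bx":{"m":49,"rtp":39},"hje":[51,14,33,64,0],"q":{"cv":71,"gi":62,"msn":48}},"vor":{"dxi":[74,75,43,86,82],"quc":[1,65,78,85],"vp":55,"w":[52,40,24,3]}}
After op 3 (replace /vor/w/1 79): {"ii":{"bx":{"m":49,"rtp":39},"hje":[51,14,33,64,0],"q":{"cv":71,"gi":62,"msn":48}},"vor":{"dxi":[74,75,43,86,82],"quc":[1,65,78,85],"vp":55,"w":[52,79,24,3]}}
After op 4 (replace /vor/w/1 85): {"ii":{"bx":{"m":49,"rtp":39},"hje":[51,14,33,64,0],"q":{"cv":71,"gi":62,"msn":48}},"vor":{"dxi":[74,75,43,86,82],"quc":[1,65,78,85],"vp":55,"w":[52,85,24,3]}}
After op 5 (replace /ii/hje/1 24): {"ii":{"bx":{"m":49,"rtp":39},"hje":[51,24,33,64,0],"q":{"cv":71,"gi":62,"msn":48}},"vor":{"dxi":[74,75,43,86,82],"quc":[1,65,78,85],"vp":55,"w":[52,85,24,3]}}
After op 6 (replace /ii/hje/3 82): {"ii":{"bx":{"m":49,"rtp":39},"hje":[51,24,33,82,0],"q":{"cv":71,"gi":62,"msn":48}},"vor":{"dxi":[74,75,43,86,82],"quc":[1,65,78,85],"vp":55,"w":[52,85,24,3]}}
After op 7 (replace /ii/q/msn 9): {"ii":{"bx":{"m":49,"rtp":39},"hje":[51,24,33,82,0],"q":{"cv":71,"gi":62,"msn":9}},"vor":{"dxi":[74,75,43,86,82],"quc":[1,65,78,85],"vp":55,"w":[52,85,24,3]}}
After op 8 (replace /vor/w 30): {"ii":{"bx":{"m":49,"rtp":39},"hje":[51,24,33,82,0],"q":{"cv":71,"gi":62,"msn":9}},"vor":{"dxi":[74,75,43,86,82],"quc":[1,65,78,85],"vp":55,"w":30}}
After op 9 (replace /vor/dxi 72): {"ii":{"bx":{"m":49,"rtp":39},"hje":[51,24,33,82,0],"q":{"cv":71,"gi":62,"msn":9}},"vor":{"dxi":72,"quc":[1,65,78,85],"vp":55,"w":30}}
After op 10 (replace /ii/hje/1 8): {"ii":{"bx":{"m":49,"rtp":39},"hje":[51,8,33,82,0],"q":{"cv":71,"gi":62,"msn":9}},"vor":{"dxi":72,"quc":[1,65,78,85],"vp":55,"w":30}}
After op 11 (remove /ii/hje/4): {"ii":{"bx":{"m":49,"rtp":39},"hje":[51,8,33,82],"q":{"cv":71,"gi":62,"msn":9}},"vor":{"dxi":72,"quc":[1,65,78,85],"vp":55,"w":30}}
After op 12 (add /ii/bx/i 27): {"ii":{"bx":{"i":27,"m":49,"rtp":39},"hje":[51,8,33,82],"q":{"cv":71,"gi":62,"msn":9}},"vor":{"dxi":72,"quc":[1,65,78,85],"vp":55,"w":30}}
After op 13 (replace /ii/bx 6): {"ii":{"bx":6,"hje":[51,8,33,82],"q":{"cv":71,"gi":62,"msn":9}},"vor":{"dxi":72,"quc":[1,65,78,85],"vp":55,"w":30}}
After op 14 (add /ii/hje/0 25): {"ii":{"bx":6,"hje":[25,51,8,33,82],"q":{"cv":71,"gi":62,"msn":9}},"vor":{"dxi":72,"quc":[1,65,78,85],"vp":55,"w":30}}
After op 15 (remove /vor/quc): {"ii":{"bx":6,"hje":[25,51,8,33,82],"q":{"cv":71,"gi":62,"msn":9}},"vor":{"dxi":72,"vp":55,"w":30}}
After op 16 (replace /ii/q 9): {"ii":{"bx":6,"hje":[25,51,8,33,82],"q":9},"vor":{"dxi":72,"vp":55,"w":30}}
After op 17 (add /ii/hje 64): {"ii":{"bx":6,"hje":64,"q":9},"vor":{"dxi":72,"vp":55,"w":30}}
After op 18 (replace /vor 90): {"ii":{"bx":6,"hje":64,"q":9},"vor":90}
After op 19 (add /vxv 71): {"ii":{"bx":6,"hje":64,"q":9},"vor":90,"vxv":71}
After op 20 (remove /vor): {"ii":{"bx":6,"hje":64,"q":9},"vxv":71}
After op 21 (add /jd 83): {"ii":{"bx":6,"hje":64,"q":9},"jd":83,"vxv":71}
After op 22 (add /ii/g 25): {"ii":{"bx":6,"g":25,"hje":64,"q":9},"jd":83,"vxv":71}

Answer: {"ii":{"bx":6,"g":25,"hje":64,"q":9},"jd":83,"vxv":71}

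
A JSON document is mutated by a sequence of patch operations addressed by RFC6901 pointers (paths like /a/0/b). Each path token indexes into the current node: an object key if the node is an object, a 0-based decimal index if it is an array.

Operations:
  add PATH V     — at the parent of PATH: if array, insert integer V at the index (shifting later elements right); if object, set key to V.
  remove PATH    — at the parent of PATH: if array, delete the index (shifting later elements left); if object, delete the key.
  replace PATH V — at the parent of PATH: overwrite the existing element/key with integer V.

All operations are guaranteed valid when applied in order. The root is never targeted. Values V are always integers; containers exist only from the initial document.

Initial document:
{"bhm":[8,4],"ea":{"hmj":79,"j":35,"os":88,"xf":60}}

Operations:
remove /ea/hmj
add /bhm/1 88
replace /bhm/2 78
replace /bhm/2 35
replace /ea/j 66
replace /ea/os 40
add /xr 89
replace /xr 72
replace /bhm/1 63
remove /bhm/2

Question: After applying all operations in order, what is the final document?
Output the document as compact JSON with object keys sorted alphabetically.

Answer: {"bhm":[8,63],"ea":{"j":66,"os":40,"xf":60},"xr":72}

Derivation:
After op 1 (remove /ea/hmj): {"bhm":[8,4],"ea":{"j":35,"os":88,"xf":60}}
After op 2 (add /bhm/1 88): {"bhm":[8,88,4],"ea":{"j":35,"os":88,"xf":60}}
After op 3 (replace /bhm/2 78): {"bhm":[8,88,78],"ea":{"j":35,"os":88,"xf":60}}
After op 4 (replace /bhm/2 35): {"bhm":[8,88,35],"ea":{"j":35,"os":88,"xf":60}}
After op 5 (replace /ea/j 66): {"bhm":[8,88,35],"ea":{"j":66,"os":88,"xf":60}}
After op 6 (replace /ea/os 40): {"bhm":[8,88,35],"ea":{"j":66,"os":40,"xf":60}}
After op 7 (add /xr 89): {"bhm":[8,88,35],"ea":{"j":66,"os":40,"xf":60},"xr":89}
After op 8 (replace /xr 72): {"bhm":[8,88,35],"ea":{"j":66,"os":40,"xf":60},"xr":72}
After op 9 (replace /bhm/1 63): {"bhm":[8,63,35],"ea":{"j":66,"os":40,"xf":60},"xr":72}
After op 10 (remove /bhm/2): {"bhm":[8,63],"ea":{"j":66,"os":40,"xf":60},"xr":72}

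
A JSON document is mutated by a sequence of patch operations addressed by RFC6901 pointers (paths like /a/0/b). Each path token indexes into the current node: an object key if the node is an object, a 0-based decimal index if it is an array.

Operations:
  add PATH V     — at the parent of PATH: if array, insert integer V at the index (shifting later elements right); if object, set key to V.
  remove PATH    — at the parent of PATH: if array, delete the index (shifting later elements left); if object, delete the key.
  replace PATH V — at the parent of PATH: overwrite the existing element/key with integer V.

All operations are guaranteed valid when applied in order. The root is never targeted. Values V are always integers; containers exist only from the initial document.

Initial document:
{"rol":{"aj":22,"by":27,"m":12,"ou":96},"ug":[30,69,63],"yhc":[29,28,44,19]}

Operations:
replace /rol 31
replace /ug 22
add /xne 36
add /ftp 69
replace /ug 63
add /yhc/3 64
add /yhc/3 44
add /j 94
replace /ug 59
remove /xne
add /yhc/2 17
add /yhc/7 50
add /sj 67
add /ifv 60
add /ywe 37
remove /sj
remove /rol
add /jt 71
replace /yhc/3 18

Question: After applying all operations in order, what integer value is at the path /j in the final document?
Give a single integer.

Answer: 94

Derivation:
After op 1 (replace /rol 31): {"rol":31,"ug":[30,69,63],"yhc":[29,28,44,19]}
After op 2 (replace /ug 22): {"rol":31,"ug":22,"yhc":[29,28,44,19]}
After op 3 (add /xne 36): {"rol":31,"ug":22,"xne":36,"yhc":[29,28,44,19]}
After op 4 (add /ftp 69): {"ftp":69,"rol":31,"ug":22,"xne":36,"yhc":[29,28,44,19]}
After op 5 (replace /ug 63): {"ftp":69,"rol":31,"ug":63,"xne":36,"yhc":[29,28,44,19]}
After op 6 (add /yhc/3 64): {"ftp":69,"rol":31,"ug":63,"xne":36,"yhc":[29,28,44,64,19]}
After op 7 (add /yhc/3 44): {"ftp":69,"rol":31,"ug":63,"xne":36,"yhc":[29,28,44,44,64,19]}
After op 8 (add /j 94): {"ftp":69,"j":94,"rol":31,"ug":63,"xne":36,"yhc":[29,28,44,44,64,19]}
After op 9 (replace /ug 59): {"ftp":69,"j":94,"rol":31,"ug":59,"xne":36,"yhc":[29,28,44,44,64,19]}
After op 10 (remove /xne): {"ftp":69,"j":94,"rol":31,"ug":59,"yhc":[29,28,44,44,64,19]}
After op 11 (add /yhc/2 17): {"ftp":69,"j":94,"rol":31,"ug":59,"yhc":[29,28,17,44,44,64,19]}
After op 12 (add /yhc/7 50): {"ftp":69,"j":94,"rol":31,"ug":59,"yhc":[29,28,17,44,44,64,19,50]}
After op 13 (add /sj 67): {"ftp":69,"j":94,"rol":31,"sj":67,"ug":59,"yhc":[29,28,17,44,44,64,19,50]}
After op 14 (add /ifv 60): {"ftp":69,"ifv":60,"j":94,"rol":31,"sj":67,"ug":59,"yhc":[29,28,17,44,44,64,19,50]}
After op 15 (add /ywe 37): {"ftp":69,"ifv":60,"j":94,"rol":31,"sj":67,"ug":59,"yhc":[29,28,17,44,44,64,19,50],"ywe":37}
After op 16 (remove /sj): {"ftp":69,"ifv":60,"j":94,"rol":31,"ug":59,"yhc":[29,28,17,44,44,64,19,50],"ywe":37}
After op 17 (remove /rol): {"ftp":69,"ifv":60,"j":94,"ug":59,"yhc":[29,28,17,44,44,64,19,50],"ywe":37}
After op 18 (add /jt 71): {"ftp":69,"ifv":60,"j":94,"jt":71,"ug":59,"yhc":[29,28,17,44,44,64,19,50],"ywe":37}
After op 19 (replace /yhc/3 18): {"ftp":69,"ifv":60,"j":94,"jt":71,"ug":59,"yhc":[29,28,17,18,44,64,19,50],"ywe":37}
Value at /j: 94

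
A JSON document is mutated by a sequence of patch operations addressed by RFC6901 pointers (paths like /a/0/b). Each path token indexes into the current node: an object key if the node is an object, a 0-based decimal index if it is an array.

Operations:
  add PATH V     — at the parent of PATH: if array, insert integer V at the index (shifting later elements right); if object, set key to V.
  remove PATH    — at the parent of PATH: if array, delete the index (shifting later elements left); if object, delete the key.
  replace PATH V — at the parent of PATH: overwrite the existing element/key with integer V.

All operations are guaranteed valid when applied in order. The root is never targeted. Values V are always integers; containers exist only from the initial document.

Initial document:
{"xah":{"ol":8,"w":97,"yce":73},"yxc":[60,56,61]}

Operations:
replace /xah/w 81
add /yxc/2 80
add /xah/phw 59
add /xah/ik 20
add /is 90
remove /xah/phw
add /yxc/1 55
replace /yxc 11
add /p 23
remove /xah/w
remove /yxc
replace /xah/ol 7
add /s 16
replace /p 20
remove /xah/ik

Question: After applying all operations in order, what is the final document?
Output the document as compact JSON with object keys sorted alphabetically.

Answer: {"is":90,"p":20,"s":16,"xah":{"ol":7,"yce":73}}

Derivation:
After op 1 (replace /xah/w 81): {"xah":{"ol":8,"w":81,"yce":73},"yxc":[60,56,61]}
After op 2 (add /yxc/2 80): {"xah":{"ol":8,"w":81,"yce":73},"yxc":[60,56,80,61]}
After op 3 (add /xah/phw 59): {"xah":{"ol":8,"phw":59,"w":81,"yce":73},"yxc":[60,56,80,61]}
After op 4 (add /xah/ik 20): {"xah":{"ik":20,"ol":8,"phw":59,"w":81,"yce":73},"yxc":[60,56,80,61]}
After op 5 (add /is 90): {"is":90,"xah":{"ik":20,"ol":8,"phw":59,"w":81,"yce":73},"yxc":[60,56,80,61]}
After op 6 (remove /xah/phw): {"is":90,"xah":{"ik":20,"ol":8,"w":81,"yce":73},"yxc":[60,56,80,61]}
After op 7 (add /yxc/1 55): {"is":90,"xah":{"ik":20,"ol":8,"w":81,"yce":73},"yxc":[60,55,56,80,61]}
After op 8 (replace /yxc 11): {"is":90,"xah":{"ik":20,"ol":8,"w":81,"yce":73},"yxc":11}
After op 9 (add /p 23): {"is":90,"p":23,"xah":{"ik":20,"ol":8,"w":81,"yce":73},"yxc":11}
After op 10 (remove /xah/w): {"is":90,"p":23,"xah":{"ik":20,"ol":8,"yce":73},"yxc":11}
After op 11 (remove /yxc): {"is":90,"p":23,"xah":{"ik":20,"ol":8,"yce":73}}
After op 12 (replace /xah/ol 7): {"is":90,"p":23,"xah":{"ik":20,"ol":7,"yce":73}}
After op 13 (add /s 16): {"is":90,"p":23,"s":16,"xah":{"ik":20,"ol":7,"yce":73}}
After op 14 (replace /p 20): {"is":90,"p":20,"s":16,"xah":{"ik":20,"ol":7,"yce":73}}
After op 15 (remove /xah/ik): {"is":90,"p":20,"s":16,"xah":{"ol":7,"yce":73}}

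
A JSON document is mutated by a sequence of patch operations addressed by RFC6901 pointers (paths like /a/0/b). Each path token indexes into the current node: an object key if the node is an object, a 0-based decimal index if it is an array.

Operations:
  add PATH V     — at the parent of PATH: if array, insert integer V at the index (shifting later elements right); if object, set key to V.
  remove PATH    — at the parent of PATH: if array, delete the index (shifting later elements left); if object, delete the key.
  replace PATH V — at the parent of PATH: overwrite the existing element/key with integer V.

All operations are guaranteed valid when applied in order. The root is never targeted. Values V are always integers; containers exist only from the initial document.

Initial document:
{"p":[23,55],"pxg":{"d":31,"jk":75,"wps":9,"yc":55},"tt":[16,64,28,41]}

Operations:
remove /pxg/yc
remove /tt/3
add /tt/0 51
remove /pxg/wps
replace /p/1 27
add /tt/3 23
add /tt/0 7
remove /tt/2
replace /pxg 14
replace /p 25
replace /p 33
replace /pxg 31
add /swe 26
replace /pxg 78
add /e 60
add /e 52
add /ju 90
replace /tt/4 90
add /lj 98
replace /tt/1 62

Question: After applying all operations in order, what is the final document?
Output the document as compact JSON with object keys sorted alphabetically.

Answer: {"e":52,"ju":90,"lj":98,"p":33,"pxg":78,"swe":26,"tt":[7,62,64,23,90]}

Derivation:
After op 1 (remove /pxg/yc): {"p":[23,55],"pxg":{"d":31,"jk":75,"wps":9},"tt":[16,64,28,41]}
After op 2 (remove /tt/3): {"p":[23,55],"pxg":{"d":31,"jk":75,"wps":9},"tt":[16,64,28]}
After op 3 (add /tt/0 51): {"p":[23,55],"pxg":{"d":31,"jk":75,"wps":9},"tt":[51,16,64,28]}
After op 4 (remove /pxg/wps): {"p":[23,55],"pxg":{"d":31,"jk":75},"tt":[51,16,64,28]}
After op 5 (replace /p/1 27): {"p":[23,27],"pxg":{"d":31,"jk":75},"tt":[51,16,64,28]}
After op 6 (add /tt/3 23): {"p":[23,27],"pxg":{"d":31,"jk":75},"tt":[51,16,64,23,28]}
After op 7 (add /tt/0 7): {"p":[23,27],"pxg":{"d":31,"jk":75},"tt":[7,51,16,64,23,28]}
After op 8 (remove /tt/2): {"p":[23,27],"pxg":{"d":31,"jk":75},"tt":[7,51,64,23,28]}
After op 9 (replace /pxg 14): {"p":[23,27],"pxg":14,"tt":[7,51,64,23,28]}
After op 10 (replace /p 25): {"p":25,"pxg":14,"tt":[7,51,64,23,28]}
After op 11 (replace /p 33): {"p":33,"pxg":14,"tt":[7,51,64,23,28]}
After op 12 (replace /pxg 31): {"p":33,"pxg":31,"tt":[7,51,64,23,28]}
After op 13 (add /swe 26): {"p":33,"pxg":31,"swe":26,"tt":[7,51,64,23,28]}
After op 14 (replace /pxg 78): {"p":33,"pxg":78,"swe":26,"tt":[7,51,64,23,28]}
After op 15 (add /e 60): {"e":60,"p":33,"pxg":78,"swe":26,"tt":[7,51,64,23,28]}
After op 16 (add /e 52): {"e":52,"p":33,"pxg":78,"swe":26,"tt":[7,51,64,23,28]}
After op 17 (add /ju 90): {"e":52,"ju":90,"p":33,"pxg":78,"swe":26,"tt":[7,51,64,23,28]}
After op 18 (replace /tt/4 90): {"e":52,"ju":90,"p":33,"pxg":78,"swe":26,"tt":[7,51,64,23,90]}
After op 19 (add /lj 98): {"e":52,"ju":90,"lj":98,"p":33,"pxg":78,"swe":26,"tt":[7,51,64,23,90]}
After op 20 (replace /tt/1 62): {"e":52,"ju":90,"lj":98,"p":33,"pxg":78,"swe":26,"tt":[7,62,64,23,90]}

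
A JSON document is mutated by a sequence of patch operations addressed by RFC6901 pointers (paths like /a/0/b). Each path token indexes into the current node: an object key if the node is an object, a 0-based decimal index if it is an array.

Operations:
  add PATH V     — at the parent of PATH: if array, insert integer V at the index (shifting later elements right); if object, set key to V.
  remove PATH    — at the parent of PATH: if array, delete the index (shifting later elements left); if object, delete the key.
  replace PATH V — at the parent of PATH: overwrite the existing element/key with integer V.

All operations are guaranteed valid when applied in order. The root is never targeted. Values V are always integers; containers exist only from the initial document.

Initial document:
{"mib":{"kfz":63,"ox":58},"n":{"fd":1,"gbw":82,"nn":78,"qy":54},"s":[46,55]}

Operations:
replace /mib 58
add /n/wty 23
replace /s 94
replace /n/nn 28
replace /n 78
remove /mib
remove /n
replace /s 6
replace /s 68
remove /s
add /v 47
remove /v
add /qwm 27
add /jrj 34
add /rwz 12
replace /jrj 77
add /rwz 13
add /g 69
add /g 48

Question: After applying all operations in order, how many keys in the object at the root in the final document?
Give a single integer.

Answer: 4

Derivation:
After op 1 (replace /mib 58): {"mib":58,"n":{"fd":1,"gbw":82,"nn":78,"qy":54},"s":[46,55]}
After op 2 (add /n/wty 23): {"mib":58,"n":{"fd":1,"gbw":82,"nn":78,"qy":54,"wty":23},"s":[46,55]}
After op 3 (replace /s 94): {"mib":58,"n":{"fd":1,"gbw":82,"nn":78,"qy":54,"wty":23},"s":94}
After op 4 (replace /n/nn 28): {"mib":58,"n":{"fd":1,"gbw":82,"nn":28,"qy":54,"wty":23},"s":94}
After op 5 (replace /n 78): {"mib":58,"n":78,"s":94}
After op 6 (remove /mib): {"n":78,"s":94}
After op 7 (remove /n): {"s":94}
After op 8 (replace /s 6): {"s":6}
After op 9 (replace /s 68): {"s":68}
After op 10 (remove /s): {}
After op 11 (add /v 47): {"v":47}
After op 12 (remove /v): {}
After op 13 (add /qwm 27): {"qwm":27}
After op 14 (add /jrj 34): {"jrj":34,"qwm":27}
After op 15 (add /rwz 12): {"jrj":34,"qwm":27,"rwz":12}
After op 16 (replace /jrj 77): {"jrj":77,"qwm":27,"rwz":12}
After op 17 (add /rwz 13): {"jrj":77,"qwm":27,"rwz":13}
After op 18 (add /g 69): {"g":69,"jrj":77,"qwm":27,"rwz":13}
After op 19 (add /g 48): {"g":48,"jrj":77,"qwm":27,"rwz":13}
Size at the root: 4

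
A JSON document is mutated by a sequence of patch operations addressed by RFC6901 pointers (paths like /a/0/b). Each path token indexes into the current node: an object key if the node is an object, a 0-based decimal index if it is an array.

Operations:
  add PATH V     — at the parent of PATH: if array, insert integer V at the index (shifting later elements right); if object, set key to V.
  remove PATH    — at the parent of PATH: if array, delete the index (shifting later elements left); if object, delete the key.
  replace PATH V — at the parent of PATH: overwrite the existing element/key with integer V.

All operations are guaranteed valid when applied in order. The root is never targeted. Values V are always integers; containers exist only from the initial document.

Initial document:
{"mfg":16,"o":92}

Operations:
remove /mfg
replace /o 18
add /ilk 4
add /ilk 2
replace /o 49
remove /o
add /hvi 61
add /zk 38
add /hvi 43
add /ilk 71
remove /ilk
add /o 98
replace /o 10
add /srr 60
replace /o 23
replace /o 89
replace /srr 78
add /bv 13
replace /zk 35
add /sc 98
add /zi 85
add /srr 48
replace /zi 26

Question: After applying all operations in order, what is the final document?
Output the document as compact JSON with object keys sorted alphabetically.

After op 1 (remove /mfg): {"o":92}
After op 2 (replace /o 18): {"o":18}
After op 3 (add /ilk 4): {"ilk":4,"o":18}
After op 4 (add /ilk 2): {"ilk":2,"o":18}
After op 5 (replace /o 49): {"ilk":2,"o":49}
After op 6 (remove /o): {"ilk":2}
After op 7 (add /hvi 61): {"hvi":61,"ilk":2}
After op 8 (add /zk 38): {"hvi":61,"ilk":2,"zk":38}
After op 9 (add /hvi 43): {"hvi":43,"ilk":2,"zk":38}
After op 10 (add /ilk 71): {"hvi":43,"ilk":71,"zk":38}
After op 11 (remove /ilk): {"hvi":43,"zk":38}
After op 12 (add /o 98): {"hvi":43,"o":98,"zk":38}
After op 13 (replace /o 10): {"hvi":43,"o":10,"zk":38}
After op 14 (add /srr 60): {"hvi":43,"o":10,"srr":60,"zk":38}
After op 15 (replace /o 23): {"hvi":43,"o":23,"srr":60,"zk":38}
After op 16 (replace /o 89): {"hvi":43,"o":89,"srr":60,"zk":38}
After op 17 (replace /srr 78): {"hvi":43,"o":89,"srr":78,"zk":38}
After op 18 (add /bv 13): {"bv":13,"hvi":43,"o":89,"srr":78,"zk":38}
After op 19 (replace /zk 35): {"bv":13,"hvi":43,"o":89,"srr":78,"zk":35}
After op 20 (add /sc 98): {"bv":13,"hvi":43,"o":89,"sc":98,"srr":78,"zk":35}
After op 21 (add /zi 85): {"bv":13,"hvi":43,"o":89,"sc":98,"srr":78,"zi":85,"zk":35}
After op 22 (add /srr 48): {"bv":13,"hvi":43,"o":89,"sc":98,"srr":48,"zi":85,"zk":35}
After op 23 (replace /zi 26): {"bv":13,"hvi":43,"o":89,"sc":98,"srr":48,"zi":26,"zk":35}

Answer: {"bv":13,"hvi":43,"o":89,"sc":98,"srr":48,"zi":26,"zk":35}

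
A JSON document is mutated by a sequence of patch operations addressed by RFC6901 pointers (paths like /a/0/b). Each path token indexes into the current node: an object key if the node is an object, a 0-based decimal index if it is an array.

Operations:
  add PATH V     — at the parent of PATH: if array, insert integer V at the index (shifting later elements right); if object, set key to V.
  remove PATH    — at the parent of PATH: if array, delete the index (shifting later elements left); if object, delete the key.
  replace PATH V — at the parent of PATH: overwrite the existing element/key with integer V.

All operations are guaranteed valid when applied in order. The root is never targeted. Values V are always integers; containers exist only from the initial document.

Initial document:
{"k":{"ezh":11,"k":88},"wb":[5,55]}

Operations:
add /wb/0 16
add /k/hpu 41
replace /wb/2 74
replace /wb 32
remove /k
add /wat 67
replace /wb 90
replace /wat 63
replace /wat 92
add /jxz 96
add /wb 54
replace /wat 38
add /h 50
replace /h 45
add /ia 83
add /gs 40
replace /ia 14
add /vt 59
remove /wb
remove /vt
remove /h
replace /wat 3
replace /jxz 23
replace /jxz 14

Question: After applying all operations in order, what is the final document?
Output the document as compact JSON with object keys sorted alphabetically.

After op 1 (add /wb/0 16): {"k":{"ezh":11,"k":88},"wb":[16,5,55]}
After op 2 (add /k/hpu 41): {"k":{"ezh":11,"hpu":41,"k":88},"wb":[16,5,55]}
After op 3 (replace /wb/2 74): {"k":{"ezh":11,"hpu":41,"k":88},"wb":[16,5,74]}
After op 4 (replace /wb 32): {"k":{"ezh":11,"hpu":41,"k":88},"wb":32}
After op 5 (remove /k): {"wb":32}
After op 6 (add /wat 67): {"wat":67,"wb":32}
After op 7 (replace /wb 90): {"wat":67,"wb":90}
After op 8 (replace /wat 63): {"wat":63,"wb":90}
After op 9 (replace /wat 92): {"wat":92,"wb":90}
After op 10 (add /jxz 96): {"jxz":96,"wat":92,"wb":90}
After op 11 (add /wb 54): {"jxz":96,"wat":92,"wb":54}
After op 12 (replace /wat 38): {"jxz":96,"wat":38,"wb":54}
After op 13 (add /h 50): {"h":50,"jxz":96,"wat":38,"wb":54}
After op 14 (replace /h 45): {"h":45,"jxz":96,"wat":38,"wb":54}
After op 15 (add /ia 83): {"h":45,"ia":83,"jxz":96,"wat":38,"wb":54}
After op 16 (add /gs 40): {"gs":40,"h":45,"ia":83,"jxz":96,"wat":38,"wb":54}
After op 17 (replace /ia 14): {"gs":40,"h":45,"ia":14,"jxz":96,"wat":38,"wb":54}
After op 18 (add /vt 59): {"gs":40,"h":45,"ia":14,"jxz":96,"vt":59,"wat":38,"wb":54}
After op 19 (remove /wb): {"gs":40,"h":45,"ia":14,"jxz":96,"vt":59,"wat":38}
After op 20 (remove /vt): {"gs":40,"h":45,"ia":14,"jxz":96,"wat":38}
After op 21 (remove /h): {"gs":40,"ia":14,"jxz":96,"wat":38}
After op 22 (replace /wat 3): {"gs":40,"ia":14,"jxz":96,"wat":3}
After op 23 (replace /jxz 23): {"gs":40,"ia":14,"jxz":23,"wat":3}
After op 24 (replace /jxz 14): {"gs":40,"ia":14,"jxz":14,"wat":3}

Answer: {"gs":40,"ia":14,"jxz":14,"wat":3}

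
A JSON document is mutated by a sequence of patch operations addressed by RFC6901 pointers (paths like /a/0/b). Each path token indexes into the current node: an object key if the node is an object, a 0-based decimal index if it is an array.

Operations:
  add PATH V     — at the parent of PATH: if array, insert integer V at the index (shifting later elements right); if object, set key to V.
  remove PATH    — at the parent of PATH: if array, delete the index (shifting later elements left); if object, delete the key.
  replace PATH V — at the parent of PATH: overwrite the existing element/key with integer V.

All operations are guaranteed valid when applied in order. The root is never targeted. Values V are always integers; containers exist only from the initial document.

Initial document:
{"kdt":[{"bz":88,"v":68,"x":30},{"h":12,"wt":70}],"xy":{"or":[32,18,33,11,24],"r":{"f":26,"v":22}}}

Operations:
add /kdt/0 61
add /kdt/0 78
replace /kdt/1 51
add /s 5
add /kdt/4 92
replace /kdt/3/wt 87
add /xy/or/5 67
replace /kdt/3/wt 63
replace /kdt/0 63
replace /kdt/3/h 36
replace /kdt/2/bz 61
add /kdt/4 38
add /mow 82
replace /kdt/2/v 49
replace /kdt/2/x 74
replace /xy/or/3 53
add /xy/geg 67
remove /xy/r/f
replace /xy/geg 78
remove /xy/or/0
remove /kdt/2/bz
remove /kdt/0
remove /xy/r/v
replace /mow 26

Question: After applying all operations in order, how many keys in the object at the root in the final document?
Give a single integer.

After op 1 (add /kdt/0 61): {"kdt":[61,{"bz":88,"v":68,"x":30},{"h":12,"wt":70}],"xy":{"or":[32,18,33,11,24],"r":{"f":26,"v":22}}}
After op 2 (add /kdt/0 78): {"kdt":[78,61,{"bz":88,"v":68,"x":30},{"h":12,"wt":70}],"xy":{"or":[32,18,33,11,24],"r":{"f":26,"v":22}}}
After op 3 (replace /kdt/1 51): {"kdt":[78,51,{"bz":88,"v":68,"x":30},{"h":12,"wt":70}],"xy":{"or":[32,18,33,11,24],"r":{"f":26,"v":22}}}
After op 4 (add /s 5): {"kdt":[78,51,{"bz":88,"v":68,"x":30},{"h":12,"wt":70}],"s":5,"xy":{"or":[32,18,33,11,24],"r":{"f":26,"v":22}}}
After op 5 (add /kdt/4 92): {"kdt":[78,51,{"bz":88,"v":68,"x":30},{"h":12,"wt":70},92],"s":5,"xy":{"or":[32,18,33,11,24],"r":{"f":26,"v":22}}}
After op 6 (replace /kdt/3/wt 87): {"kdt":[78,51,{"bz":88,"v":68,"x":30},{"h":12,"wt":87},92],"s":5,"xy":{"or":[32,18,33,11,24],"r":{"f":26,"v":22}}}
After op 7 (add /xy/or/5 67): {"kdt":[78,51,{"bz":88,"v":68,"x":30},{"h":12,"wt":87},92],"s":5,"xy":{"or":[32,18,33,11,24,67],"r":{"f":26,"v":22}}}
After op 8 (replace /kdt/3/wt 63): {"kdt":[78,51,{"bz":88,"v":68,"x":30},{"h":12,"wt":63},92],"s":5,"xy":{"or":[32,18,33,11,24,67],"r":{"f":26,"v":22}}}
After op 9 (replace /kdt/0 63): {"kdt":[63,51,{"bz":88,"v":68,"x":30},{"h":12,"wt":63},92],"s":5,"xy":{"or":[32,18,33,11,24,67],"r":{"f":26,"v":22}}}
After op 10 (replace /kdt/3/h 36): {"kdt":[63,51,{"bz":88,"v":68,"x":30},{"h":36,"wt":63},92],"s":5,"xy":{"or":[32,18,33,11,24,67],"r":{"f":26,"v":22}}}
After op 11 (replace /kdt/2/bz 61): {"kdt":[63,51,{"bz":61,"v":68,"x":30},{"h":36,"wt":63},92],"s":5,"xy":{"or":[32,18,33,11,24,67],"r":{"f":26,"v":22}}}
After op 12 (add /kdt/4 38): {"kdt":[63,51,{"bz":61,"v":68,"x":30},{"h":36,"wt":63},38,92],"s":5,"xy":{"or":[32,18,33,11,24,67],"r":{"f":26,"v":22}}}
After op 13 (add /mow 82): {"kdt":[63,51,{"bz":61,"v":68,"x":30},{"h":36,"wt":63},38,92],"mow":82,"s":5,"xy":{"or":[32,18,33,11,24,67],"r":{"f":26,"v":22}}}
After op 14 (replace /kdt/2/v 49): {"kdt":[63,51,{"bz":61,"v":49,"x":30},{"h":36,"wt":63},38,92],"mow":82,"s":5,"xy":{"or":[32,18,33,11,24,67],"r":{"f":26,"v":22}}}
After op 15 (replace /kdt/2/x 74): {"kdt":[63,51,{"bz":61,"v":49,"x":74},{"h":36,"wt":63},38,92],"mow":82,"s":5,"xy":{"or":[32,18,33,11,24,67],"r":{"f":26,"v":22}}}
After op 16 (replace /xy/or/3 53): {"kdt":[63,51,{"bz":61,"v":49,"x":74},{"h":36,"wt":63},38,92],"mow":82,"s":5,"xy":{"or":[32,18,33,53,24,67],"r":{"f":26,"v":22}}}
After op 17 (add /xy/geg 67): {"kdt":[63,51,{"bz":61,"v":49,"x":74},{"h":36,"wt":63},38,92],"mow":82,"s":5,"xy":{"geg":67,"or":[32,18,33,53,24,67],"r":{"f":26,"v":22}}}
After op 18 (remove /xy/r/f): {"kdt":[63,51,{"bz":61,"v":49,"x":74},{"h":36,"wt":63},38,92],"mow":82,"s":5,"xy":{"geg":67,"or":[32,18,33,53,24,67],"r":{"v":22}}}
After op 19 (replace /xy/geg 78): {"kdt":[63,51,{"bz":61,"v":49,"x":74},{"h":36,"wt":63},38,92],"mow":82,"s":5,"xy":{"geg":78,"or":[32,18,33,53,24,67],"r":{"v":22}}}
After op 20 (remove /xy/or/0): {"kdt":[63,51,{"bz":61,"v":49,"x":74},{"h":36,"wt":63},38,92],"mow":82,"s":5,"xy":{"geg":78,"or":[18,33,53,24,67],"r":{"v":22}}}
After op 21 (remove /kdt/2/bz): {"kdt":[63,51,{"v":49,"x":74},{"h":36,"wt":63},38,92],"mow":82,"s":5,"xy":{"geg":78,"or":[18,33,53,24,67],"r":{"v":22}}}
After op 22 (remove /kdt/0): {"kdt":[51,{"v":49,"x":74},{"h":36,"wt":63},38,92],"mow":82,"s":5,"xy":{"geg":78,"or":[18,33,53,24,67],"r":{"v":22}}}
After op 23 (remove /xy/r/v): {"kdt":[51,{"v":49,"x":74},{"h":36,"wt":63},38,92],"mow":82,"s":5,"xy":{"geg":78,"or":[18,33,53,24,67],"r":{}}}
After op 24 (replace /mow 26): {"kdt":[51,{"v":49,"x":74},{"h":36,"wt":63},38,92],"mow":26,"s":5,"xy":{"geg":78,"or":[18,33,53,24,67],"r":{}}}
Size at the root: 4

Answer: 4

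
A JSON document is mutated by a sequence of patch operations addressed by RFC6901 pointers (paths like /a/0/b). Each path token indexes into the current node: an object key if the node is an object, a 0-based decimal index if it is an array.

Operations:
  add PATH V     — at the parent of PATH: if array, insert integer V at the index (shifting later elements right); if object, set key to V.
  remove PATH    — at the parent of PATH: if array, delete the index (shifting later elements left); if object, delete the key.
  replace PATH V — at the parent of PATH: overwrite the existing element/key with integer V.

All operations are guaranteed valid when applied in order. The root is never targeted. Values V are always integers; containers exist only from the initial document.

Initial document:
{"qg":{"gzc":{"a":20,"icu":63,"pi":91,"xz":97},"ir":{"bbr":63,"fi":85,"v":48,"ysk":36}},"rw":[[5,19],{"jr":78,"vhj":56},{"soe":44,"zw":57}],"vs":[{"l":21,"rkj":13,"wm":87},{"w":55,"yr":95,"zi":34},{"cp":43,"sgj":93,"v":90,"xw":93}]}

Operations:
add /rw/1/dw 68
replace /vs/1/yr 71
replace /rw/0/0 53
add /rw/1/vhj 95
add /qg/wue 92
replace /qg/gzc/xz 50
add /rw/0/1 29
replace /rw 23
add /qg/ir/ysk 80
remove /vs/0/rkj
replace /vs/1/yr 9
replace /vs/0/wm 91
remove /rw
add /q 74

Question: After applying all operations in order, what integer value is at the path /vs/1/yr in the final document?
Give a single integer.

After op 1 (add /rw/1/dw 68): {"qg":{"gzc":{"a":20,"icu":63,"pi":91,"xz":97},"ir":{"bbr":63,"fi":85,"v":48,"ysk":36}},"rw":[[5,19],{"dw":68,"jr":78,"vhj":56},{"soe":44,"zw":57}],"vs":[{"l":21,"rkj":13,"wm":87},{"w":55,"yr":95,"zi":34},{"cp":43,"sgj":93,"v":90,"xw":93}]}
After op 2 (replace /vs/1/yr 71): {"qg":{"gzc":{"a":20,"icu":63,"pi":91,"xz":97},"ir":{"bbr":63,"fi":85,"v":48,"ysk":36}},"rw":[[5,19],{"dw":68,"jr":78,"vhj":56},{"soe":44,"zw":57}],"vs":[{"l":21,"rkj":13,"wm":87},{"w":55,"yr":71,"zi":34},{"cp":43,"sgj":93,"v":90,"xw":93}]}
After op 3 (replace /rw/0/0 53): {"qg":{"gzc":{"a":20,"icu":63,"pi":91,"xz":97},"ir":{"bbr":63,"fi":85,"v":48,"ysk":36}},"rw":[[53,19],{"dw":68,"jr":78,"vhj":56},{"soe":44,"zw":57}],"vs":[{"l":21,"rkj":13,"wm":87},{"w":55,"yr":71,"zi":34},{"cp":43,"sgj":93,"v":90,"xw":93}]}
After op 4 (add /rw/1/vhj 95): {"qg":{"gzc":{"a":20,"icu":63,"pi":91,"xz":97},"ir":{"bbr":63,"fi":85,"v":48,"ysk":36}},"rw":[[53,19],{"dw":68,"jr":78,"vhj":95},{"soe":44,"zw":57}],"vs":[{"l":21,"rkj":13,"wm":87},{"w":55,"yr":71,"zi":34},{"cp":43,"sgj":93,"v":90,"xw":93}]}
After op 5 (add /qg/wue 92): {"qg":{"gzc":{"a":20,"icu":63,"pi":91,"xz":97},"ir":{"bbr":63,"fi":85,"v":48,"ysk":36},"wue":92},"rw":[[53,19],{"dw":68,"jr":78,"vhj":95},{"soe":44,"zw":57}],"vs":[{"l":21,"rkj":13,"wm":87},{"w":55,"yr":71,"zi":34},{"cp":43,"sgj":93,"v":90,"xw":93}]}
After op 6 (replace /qg/gzc/xz 50): {"qg":{"gzc":{"a":20,"icu":63,"pi":91,"xz":50},"ir":{"bbr":63,"fi":85,"v":48,"ysk":36},"wue":92},"rw":[[53,19],{"dw":68,"jr":78,"vhj":95},{"soe":44,"zw":57}],"vs":[{"l":21,"rkj":13,"wm":87},{"w":55,"yr":71,"zi":34},{"cp":43,"sgj":93,"v":90,"xw":93}]}
After op 7 (add /rw/0/1 29): {"qg":{"gzc":{"a":20,"icu":63,"pi":91,"xz":50},"ir":{"bbr":63,"fi":85,"v":48,"ysk":36},"wue":92},"rw":[[53,29,19],{"dw":68,"jr":78,"vhj":95},{"soe":44,"zw":57}],"vs":[{"l":21,"rkj":13,"wm":87},{"w":55,"yr":71,"zi":34},{"cp":43,"sgj":93,"v":90,"xw":93}]}
After op 8 (replace /rw 23): {"qg":{"gzc":{"a":20,"icu":63,"pi":91,"xz":50},"ir":{"bbr":63,"fi":85,"v":48,"ysk":36},"wue":92},"rw":23,"vs":[{"l":21,"rkj":13,"wm":87},{"w":55,"yr":71,"zi":34},{"cp":43,"sgj":93,"v":90,"xw":93}]}
After op 9 (add /qg/ir/ysk 80): {"qg":{"gzc":{"a":20,"icu":63,"pi":91,"xz":50},"ir":{"bbr":63,"fi":85,"v":48,"ysk":80},"wue":92},"rw":23,"vs":[{"l":21,"rkj":13,"wm":87},{"w":55,"yr":71,"zi":34},{"cp":43,"sgj":93,"v":90,"xw":93}]}
After op 10 (remove /vs/0/rkj): {"qg":{"gzc":{"a":20,"icu":63,"pi":91,"xz":50},"ir":{"bbr":63,"fi":85,"v":48,"ysk":80},"wue":92},"rw":23,"vs":[{"l":21,"wm":87},{"w":55,"yr":71,"zi":34},{"cp":43,"sgj":93,"v":90,"xw":93}]}
After op 11 (replace /vs/1/yr 9): {"qg":{"gzc":{"a":20,"icu":63,"pi":91,"xz":50},"ir":{"bbr":63,"fi":85,"v":48,"ysk":80},"wue":92},"rw":23,"vs":[{"l":21,"wm":87},{"w":55,"yr":9,"zi":34},{"cp":43,"sgj":93,"v":90,"xw":93}]}
After op 12 (replace /vs/0/wm 91): {"qg":{"gzc":{"a":20,"icu":63,"pi":91,"xz":50},"ir":{"bbr":63,"fi":85,"v":48,"ysk":80},"wue":92},"rw":23,"vs":[{"l":21,"wm":91},{"w":55,"yr":9,"zi":34},{"cp":43,"sgj":93,"v":90,"xw":93}]}
After op 13 (remove /rw): {"qg":{"gzc":{"a":20,"icu":63,"pi":91,"xz":50},"ir":{"bbr":63,"fi":85,"v":48,"ysk":80},"wue":92},"vs":[{"l":21,"wm":91},{"w":55,"yr":9,"zi":34},{"cp":43,"sgj":93,"v":90,"xw":93}]}
After op 14 (add /q 74): {"q":74,"qg":{"gzc":{"a":20,"icu":63,"pi":91,"xz":50},"ir":{"bbr":63,"fi":85,"v":48,"ysk":80},"wue":92},"vs":[{"l":21,"wm":91},{"w":55,"yr":9,"zi":34},{"cp":43,"sgj":93,"v":90,"xw":93}]}
Value at /vs/1/yr: 9

Answer: 9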